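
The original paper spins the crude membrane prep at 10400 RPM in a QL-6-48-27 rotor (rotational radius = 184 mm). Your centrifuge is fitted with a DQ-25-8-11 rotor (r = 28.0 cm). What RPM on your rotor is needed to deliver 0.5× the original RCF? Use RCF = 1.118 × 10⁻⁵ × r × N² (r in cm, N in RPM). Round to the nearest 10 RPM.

Original rotor: r = 184 mm = 18.4 cm
RCF_original = 1.118 × 10⁻⁵ × 18.4 × (10400)² = 1.118 × 10⁻⁵ × 18.4 × 108,160,000 ≈ 22,249.8 × g
Target RCF = 0.5 × 22,249.8 ≈ 11,124.9 × g
11,124.9 = 1.118 × 10⁻⁵ × 28 × N²
N² = 11,124.9 / (31.304 × 10⁻⁵) = 35,538,270
N ≈ √35,538,270 ≈ 5,961.4

5960 RPM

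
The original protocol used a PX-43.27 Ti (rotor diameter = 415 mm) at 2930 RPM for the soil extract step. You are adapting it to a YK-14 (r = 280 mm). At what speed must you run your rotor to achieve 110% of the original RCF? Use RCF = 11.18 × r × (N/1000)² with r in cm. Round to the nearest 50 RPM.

2650 RPM

Original rotor: r = 415 mm / 2 = 207.5 mm = 20.75 cm
RCF_original = 11.18 × 20.75 × (2.93)² = 11.18 × 20.75 × 8.5849 ≈ 1,991.6 × g
Target RCF = 1.1 × 1,991.6 ≈ 2,190.8 × g
Your rotor: r = 280 mm = 28.0 cm
2,190.8 = 11.18 × 28 × (N/1000)²
(N/1000)² = 2,190.8 / 313.04 = 6.998467
N = 1000 × √6.998467 ≈ 2,645.5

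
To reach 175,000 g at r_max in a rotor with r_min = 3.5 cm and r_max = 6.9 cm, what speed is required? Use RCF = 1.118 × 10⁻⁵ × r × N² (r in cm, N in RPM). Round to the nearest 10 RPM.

Use r_max = 6.9 cm.
RCF = 1.118 × 10⁻⁵ × r × N²
175,000 = 1.118 × 10⁻⁵ × 6.9 × N²
N² = 175,000 / (7.7142 × 10⁻⁵) = 2,268,543,725
N ≈ √2,268,543,725 ≈ 47,629.2

N ≈ 47630 RPM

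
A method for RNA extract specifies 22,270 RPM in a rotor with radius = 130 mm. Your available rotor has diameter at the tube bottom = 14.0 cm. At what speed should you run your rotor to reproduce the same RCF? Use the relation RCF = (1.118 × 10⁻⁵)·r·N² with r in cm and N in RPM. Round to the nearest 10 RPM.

30350 RPM

Original rotor: r = 130 mm = 13.0 cm
RCF_original = 1.118 × 10⁻⁵ × 13 × (22270)² = 1.118 × 10⁻⁵ × 13 × 495,952,900 ≈ 72,081.8 × g
Your rotor: r = 14.0 / 2 = 7 cm
72,081.8 = 1.118 × 10⁻⁵ × 7 × N²
N² = 72,081.8 / (7.826 × 10⁻⁵) = 921,055,456
N ≈ √921,055,456 ≈ 30,348.9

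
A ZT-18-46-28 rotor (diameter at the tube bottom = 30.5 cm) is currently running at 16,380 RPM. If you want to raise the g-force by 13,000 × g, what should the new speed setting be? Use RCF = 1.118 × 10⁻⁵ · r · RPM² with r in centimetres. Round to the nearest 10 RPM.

18560 RPM

r = 30.5 / 2 = 15.25 cm
Current RCF = 1.118 × 10⁻⁵ × 15.25 × (16380)² = 1.118 × 10⁻⁵ × 15.25 × 268,304,400 ≈ 45,744.6 × g
Target RCF = 45,744.6 + 13,000 = 58,744.6 × g
N² = 58,744.6 / (17.0495 × 10⁻⁵) = 344,553,213
N ≈ √344,553,213 ≈ 18,562.1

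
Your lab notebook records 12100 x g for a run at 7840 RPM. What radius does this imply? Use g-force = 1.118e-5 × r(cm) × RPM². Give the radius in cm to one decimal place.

RCF = 1.118 × 10⁻⁵ × r × N²
12100 = 1.118 × 10⁻⁵ × r × (7840)²
r = 12100 / (1.118 × 10⁻⁵ × 61,465,600) = 12100 / 687.1854 ≈ 17.608 cm

r ≈ 17.6 cm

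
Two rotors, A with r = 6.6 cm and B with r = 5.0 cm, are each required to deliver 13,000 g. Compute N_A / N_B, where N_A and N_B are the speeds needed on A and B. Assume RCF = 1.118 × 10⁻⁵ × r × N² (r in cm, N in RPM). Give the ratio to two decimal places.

0.87

At fixed RCF, N ∝ 1/√r, so N_A/N_B = √(r_B/r_A) = √(5.0/6.6) = √0.757576 = 0.8704.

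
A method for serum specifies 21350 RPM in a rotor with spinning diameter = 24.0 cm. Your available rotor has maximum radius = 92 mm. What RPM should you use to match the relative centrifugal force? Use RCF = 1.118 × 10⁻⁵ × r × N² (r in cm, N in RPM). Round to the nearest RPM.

24383 RPM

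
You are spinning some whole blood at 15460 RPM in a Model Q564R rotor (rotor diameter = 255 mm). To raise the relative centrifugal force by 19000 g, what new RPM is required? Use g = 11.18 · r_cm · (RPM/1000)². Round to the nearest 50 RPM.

r = 255 mm / 2 = 127.5 mm = 12.75 cm
Current RCF = 11.18 × 12.75 × (15.46)² = 11.18 × 12.75 × 239.0116 ≈ 34,069.9 × g
Target RCF = 34,069.9 + 19,000 = 53,069.9 × g
(N/1000)² = 53,069.9 / 142.545 = 372.3028
N = 1000 × √372.3028 ≈ 19,295.1

19300 RPM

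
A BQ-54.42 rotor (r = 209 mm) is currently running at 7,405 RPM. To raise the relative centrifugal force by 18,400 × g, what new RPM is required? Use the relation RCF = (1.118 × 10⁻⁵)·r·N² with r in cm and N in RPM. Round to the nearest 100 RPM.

11600 RPM

r = 209 mm = 20.9 cm
Current RCF = 1.118 × 10⁻⁵ × 20.9 × (7405)² = 1.118 × 10⁻⁵ × 20.9 × 54,834,025 ≈ 12,812.6 × g
Target RCF = 12,812.6 + 18,400 = 31,212.6 × g
N² = 31,212.6 / (23.3662 × 10⁻⁵) = 133,580,129
N ≈ √133,580,129 ≈ 11,557.7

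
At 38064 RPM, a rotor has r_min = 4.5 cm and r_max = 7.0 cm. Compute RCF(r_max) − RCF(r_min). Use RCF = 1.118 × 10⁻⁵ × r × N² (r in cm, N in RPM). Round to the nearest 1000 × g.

40000 x g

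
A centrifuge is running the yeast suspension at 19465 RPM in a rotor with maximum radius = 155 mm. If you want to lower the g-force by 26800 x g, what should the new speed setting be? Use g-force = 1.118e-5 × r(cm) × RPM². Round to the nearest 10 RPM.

r = 155 mm = 15.5 cm
Current RCF = 1.118 × 10⁻⁵ × 15.5 × (19465)² = 1.118 × 10⁻⁵ × 15.5 × 378,886,225 ≈ 65,657.2 × g
Target RCF = 65,657.2 − 26,800 = 38,857.2 × g
N² = 38,857.2 / (17.329 × 10⁻⁵) = 224,232,212
N ≈ √224,232,212 ≈ 14,974.4

N₂ ≈ 14970 RPM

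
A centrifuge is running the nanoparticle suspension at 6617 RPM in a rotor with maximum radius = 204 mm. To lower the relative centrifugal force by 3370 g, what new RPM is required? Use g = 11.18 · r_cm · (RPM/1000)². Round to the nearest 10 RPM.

r = 204 mm = 20.4 cm
Current RCF = 11.18 × 20.4 × (6.617)² = 11.18 × 20.4 × 43.784689 ≈ 9,986.1 × g
Target RCF = 9,986.1 − 3,370 = 6,616.1 × g
(N/1000)² = 6,616.1 / 228.072 = 29.00882
N = 1000 × √29.00882 ≈ 5,386.0

N₂ ≈ 5390 RPM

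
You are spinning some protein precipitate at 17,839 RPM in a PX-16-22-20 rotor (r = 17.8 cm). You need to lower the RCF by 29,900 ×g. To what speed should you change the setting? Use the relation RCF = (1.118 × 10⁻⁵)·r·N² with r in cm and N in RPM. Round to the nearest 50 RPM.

N₂ ≈ 12950 RPM

Current RCF = 1.118 × 10⁻⁵ × 17.8 × (17839)² = 1.118 × 10⁻⁵ × 17.8 × 318,229,921 ≈ 63,329 × g
Target RCF = 63,329 − 29,900 = 33,429 × g
N² = 33,429 / (19.9004 × 10⁻⁵) = 167,981,548
N ≈ √167,981,548 ≈ 12,960.8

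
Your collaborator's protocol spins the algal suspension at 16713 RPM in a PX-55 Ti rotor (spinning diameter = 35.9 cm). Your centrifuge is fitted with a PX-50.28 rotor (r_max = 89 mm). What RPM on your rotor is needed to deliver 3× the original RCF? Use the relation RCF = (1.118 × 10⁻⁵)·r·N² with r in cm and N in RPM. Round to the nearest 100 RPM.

≈ 41100 RPM

Original rotor: r = 35.9 / 2 = 17.95 cm
RCF = 1.118 × 10⁻⁵ × r × N²
RCF_original = 1.118 × 10⁻⁵ × 17.95 × (16713)² = 1.118 × 10⁻⁵ × 17.95 × 279,324,369 ≈ 56,055.1 × g
Target RCF = 3 × 56,055.1 ≈ 168,165.3 × g
Your rotor: r = 89 mm = 8.9 cm
168,165.3 = 1.118 × 10⁻⁵ × 8.9 × N²
N² = 168,165.3 / (9.9502 × 10⁻⁵) = 1,690,069,546
N ≈ √1,690,069,546 ≈ 41,110.5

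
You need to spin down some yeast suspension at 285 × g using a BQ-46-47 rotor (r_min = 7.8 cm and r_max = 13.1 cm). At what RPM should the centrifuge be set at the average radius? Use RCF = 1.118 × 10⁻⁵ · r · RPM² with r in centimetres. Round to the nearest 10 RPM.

1560 RPM

r_avg = (7.8 + 13.1) / 2 = 10.45 cm
285 = 1.118 × 10⁻⁵ × 10.45 × N²
N² = 285 / (11.6831 × 10⁻⁵) = 2,439,421
N ≈ √2,439,421 ≈ 1,561.9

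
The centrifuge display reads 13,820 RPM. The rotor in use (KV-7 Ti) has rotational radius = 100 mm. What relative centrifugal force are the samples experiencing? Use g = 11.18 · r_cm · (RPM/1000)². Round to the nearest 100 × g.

r = 100 mm = 10.0 cm
RCF = 11.18 × r × (N/1000)²
RCF = 11.18 × 10 × (13.82)² = 11.18 × 10 × 190.9924 ≈ 21,353 × g

≈ 21400 × g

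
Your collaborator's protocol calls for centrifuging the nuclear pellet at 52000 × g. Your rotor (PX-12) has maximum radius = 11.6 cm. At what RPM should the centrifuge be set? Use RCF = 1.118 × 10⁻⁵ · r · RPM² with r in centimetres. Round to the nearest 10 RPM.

≈ 20020 RPM

RCF = 1.118 × 10⁻⁵ × r × N²
52,000 = 1.118 × 10⁻⁵ × 11.6 × N²
N² = 52,000 / (12.9688 × 10⁻⁵) = 400,962,310
N ≈ √400,962,310 ≈ 20,024.0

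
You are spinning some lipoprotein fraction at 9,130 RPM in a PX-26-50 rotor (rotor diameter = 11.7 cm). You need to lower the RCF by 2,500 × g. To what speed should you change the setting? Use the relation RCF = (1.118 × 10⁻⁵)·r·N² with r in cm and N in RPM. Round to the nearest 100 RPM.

r = 11.7 / 2 = 5.85 cm
Current RCF = 1.118 × 10⁻⁵ × 5.85 × (9130)² = 1.118 × 10⁻⁵ × 5.85 × 83,356,900 ≈ 5,451.8 × g
Target RCF = 5,451.8 − 2,500 = 2,951.8 × g
N² = 2,951.8 / (6.5403 × 10⁻⁵) = 45,132,486
N ≈ √45,132,486 ≈ 6,718.1

≈ 6700 RPM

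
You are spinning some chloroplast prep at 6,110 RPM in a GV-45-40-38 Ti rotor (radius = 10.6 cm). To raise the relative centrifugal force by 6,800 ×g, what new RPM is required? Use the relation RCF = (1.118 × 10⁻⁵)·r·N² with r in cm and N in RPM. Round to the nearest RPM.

9732 RPM

Current RCF = 1.118 × 10⁻⁵ × 10.6 × (6110)² = 1.118 × 10⁻⁵ × 10.6 × 37,332,100 ≈ 4,424.2 × g
Target RCF = 4,424.2 + 6,800 = 11,224.2 × g
N² = 11,224.2 / (11.8508 × 10⁻⁵) = 94,712,593
N ≈ √94,712,593 ≈ 9,732.0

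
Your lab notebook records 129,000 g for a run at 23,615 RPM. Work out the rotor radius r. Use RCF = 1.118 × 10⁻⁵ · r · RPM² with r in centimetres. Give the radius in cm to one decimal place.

≈ 20.7 cm

129000 = 1.118 × 10⁻⁵ × r × (23615)²
r = 129000 / (1.118 × 10⁻⁵ × 557,668,225) = 129000 / 6234.731 ≈ 20.691 cm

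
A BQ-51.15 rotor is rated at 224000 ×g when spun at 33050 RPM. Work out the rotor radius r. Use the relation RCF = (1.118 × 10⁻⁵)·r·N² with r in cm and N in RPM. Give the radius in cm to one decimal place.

224000 = 1.118 × 10⁻⁵ × r × (33050)²
r = 224000 / (1.118 × 10⁻⁵ × 1,092,302,500) = 224000 / 12211.94 ≈ 18.343 cm

r ≈ 18.3 cm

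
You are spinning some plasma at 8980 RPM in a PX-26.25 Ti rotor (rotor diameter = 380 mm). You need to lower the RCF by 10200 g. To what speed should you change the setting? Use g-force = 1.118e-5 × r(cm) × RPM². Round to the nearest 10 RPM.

r = 380 mm / 2 = 190 mm = 19 cm
Current RCF = 1.118 × 10⁻⁵ × 19 × (8980)² = 1.118 × 10⁻⁵ × 19 × 80,640,400 ≈ 17,129.6 × g
Target RCF = 17,129.6 − 10,200 = 6,929.6 × g
N² = 6,929.6 / (21.242 × 10⁻⁵) = 32,622,164
N ≈ √32,622,164 ≈ 5,711.6

N₂ ≈ 5710 RPM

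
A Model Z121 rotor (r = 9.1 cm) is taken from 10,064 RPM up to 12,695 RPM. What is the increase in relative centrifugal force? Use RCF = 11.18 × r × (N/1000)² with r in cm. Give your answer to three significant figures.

6090 ×g

RCF₁ = 11.18 × 9.1 × (10.064)² = 11.18 × 9.1 × 101.284096 ≈ 10,304.4 × g
RCF₂ = 11.18 × 9.1 × (12.695)² = 11.18 × 9.1 × 161.163025 ≈ 16,396.4 × g
Increase = 16,396.4 − 10,304.4 = 6,092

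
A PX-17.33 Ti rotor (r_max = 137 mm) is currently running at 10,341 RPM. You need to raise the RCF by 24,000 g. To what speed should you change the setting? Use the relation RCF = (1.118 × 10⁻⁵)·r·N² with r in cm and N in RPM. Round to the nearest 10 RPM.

16240 RPM

r = 137 mm = 13.7 cm
Current RCF = 1.118 × 10⁻⁵ × 13.7 × (10341)² = 1.118 × 10⁻⁵ × 13.7 × 106,936,281 ≈ 16,379 × g
Target RCF = 16,379 + 24,000 = 40,379 × g
N² = 40,379 / (15.3166 × 10⁻⁵) = 263,629,004
N ≈ √263,629,004 ≈ 16,236.7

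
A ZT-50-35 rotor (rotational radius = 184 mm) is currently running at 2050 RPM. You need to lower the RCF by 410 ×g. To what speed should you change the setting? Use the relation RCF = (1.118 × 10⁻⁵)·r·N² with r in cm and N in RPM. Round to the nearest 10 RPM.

r = 184 mm = 18.4 cm
Current RCF = 1.118 × 10⁻⁵ × 18.4 × (2050)² = 1.118 × 10⁻⁵ × 18.4 × 4,202,500 ≈ 864.5 × g
Target RCF = 864.5 − 410 = 454.5 × g
N² = 454.5 / (20.5712 × 10⁻⁵) = 2,209,400
N ≈ √2,209,400 ≈ 1,486.4

≈ 1490 RPM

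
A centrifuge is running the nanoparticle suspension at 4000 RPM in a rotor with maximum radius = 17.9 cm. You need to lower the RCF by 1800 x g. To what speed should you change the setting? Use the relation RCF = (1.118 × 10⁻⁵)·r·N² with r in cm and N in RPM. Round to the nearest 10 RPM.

Current RCF = 1.118 × 10⁻⁵ × 17.9 × (4000)² = 1.118 × 10⁻⁵ × 17.9 × 16,000,000 ≈ 3,202 × g
Target RCF = 3,202 − 1,800 = 1,402 × g
N² = 1,402 / (20.0122 × 10⁻⁵) = 7,005,727
N ≈ √7,005,727 ≈ 2,646.8

≈ 2650 RPM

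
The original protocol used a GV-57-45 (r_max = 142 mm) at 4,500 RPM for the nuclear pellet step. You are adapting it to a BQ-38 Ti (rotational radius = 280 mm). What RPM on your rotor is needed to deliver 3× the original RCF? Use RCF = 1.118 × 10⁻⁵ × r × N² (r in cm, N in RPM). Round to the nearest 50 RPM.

≈ 5550 RPM

Original rotor: r = 142 mm = 14.2 cm
RCF_original = 1.118 × 10⁻⁵ × 14.2 × (4500)² = 1.118 × 10⁻⁵ × 14.2 × 20,250,000 ≈ 3,214.8 × g
Target RCF = 3 × 3,214.8 ≈ 9,644.4 × g
Your rotor: r = 280 mm = 28.0 cm
9,644.4 = 1.118 × 10⁻⁵ × 28 × N²
N² = 9,644.4 / (31.304 × 10⁻⁵) = 30,808,842
N ≈ √30,808,842 ≈ 5,550.6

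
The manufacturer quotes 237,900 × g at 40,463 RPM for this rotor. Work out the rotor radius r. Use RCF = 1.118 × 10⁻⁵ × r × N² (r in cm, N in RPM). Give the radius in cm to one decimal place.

237900 = 1.118 × 10⁻⁵ × r × (40463)²
r = 237900 / (1.118 × 10⁻⁵ × 1,637,254,369) = 237900 / 18304.5 ≈ 12.997 cm

≈ 13.0 cm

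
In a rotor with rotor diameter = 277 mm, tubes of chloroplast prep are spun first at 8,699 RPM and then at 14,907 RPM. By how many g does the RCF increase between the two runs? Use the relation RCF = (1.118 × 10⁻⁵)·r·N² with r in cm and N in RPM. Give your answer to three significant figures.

≈ 22700 g

r = 277 mm / 2 = 138.5 mm = 13.85 cm
RCF₁ = 1.118 × 10⁻⁵ × 13.85 × (8699)² = 1.118 × 10⁻⁵ × 13.85 × 75,672,601 ≈ 11,717.4 × g
RCF₂ = 1.118 × 10⁻⁵ × 13.85 × (14907)² = 1.118 × 10⁻⁵ × 13.85 × 222,218,649 ≈ 34,409 × g
Increase = 34,409 − 11,717.4 = 22,691.6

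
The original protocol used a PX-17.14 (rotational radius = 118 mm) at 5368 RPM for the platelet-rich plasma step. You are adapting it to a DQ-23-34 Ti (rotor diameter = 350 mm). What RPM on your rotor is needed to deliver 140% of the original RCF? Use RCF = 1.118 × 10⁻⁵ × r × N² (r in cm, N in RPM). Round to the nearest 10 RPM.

Original rotor: r = 118 mm = 11.8 cm
RCF_original = 1.118 × 10⁻⁵ × 11.8 × (5368)² = 1.118 × 10⁻⁵ × 11.8 × 28,815,424 ≈ 3,801.4 × g
Target RCF = 1.4 × 3,801.4 ≈ 5,322 × g
Your rotor: r = 350 mm / 2 = 175 mm = 17.5 cm
5,322 = 1.118 × 10⁻⁵ × 17.5 × N²
N² = 5,322 / (19.565 × 10⁻⁵) = 27,201,636
N ≈ √27,201,636 ≈ 5,215.5

≈ 5220 RPM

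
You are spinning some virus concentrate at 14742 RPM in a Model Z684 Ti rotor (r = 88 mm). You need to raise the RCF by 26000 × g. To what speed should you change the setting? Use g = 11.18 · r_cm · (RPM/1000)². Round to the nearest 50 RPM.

r = 88 mm = 8.8 cm
Current RCF = 11.18 × 8.8 × (14.742)² = 11.18 × 8.8 × 217.326564 ≈ 21,381.5 × g
Target RCF = 21,381.5 + 26,000 = 47,381.5 × g
(N/1000)² = 47,381.5 / 98.384 = 481.5976
N = 1000 × √481.5976 ≈ 21,945.3

N₂ ≈ 21950 RPM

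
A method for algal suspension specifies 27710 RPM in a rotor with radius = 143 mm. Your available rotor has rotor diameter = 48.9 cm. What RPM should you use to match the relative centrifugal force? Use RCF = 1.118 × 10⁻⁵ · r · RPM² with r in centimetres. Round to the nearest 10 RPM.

≈ 21190 RPM

Original rotor: r = 143 mm = 14.3 cm
RCF_original = 1.118 × 10⁻⁵ × 14.3 × (27710)² = 1.118 × 10⁻⁵ × 14.3 × 767,844,100 ≈ 122,758.3 × g
Your rotor: r = 48.9 / 2 = 24.45 cm
122,758.3 = 1.118 × 10⁻⁵ × 24.45 × N²
N² = 122,758.3 / (27.3351 × 10⁻⁵) = 449,086,705
N ≈ √449,086,705 ≈ 21,191.7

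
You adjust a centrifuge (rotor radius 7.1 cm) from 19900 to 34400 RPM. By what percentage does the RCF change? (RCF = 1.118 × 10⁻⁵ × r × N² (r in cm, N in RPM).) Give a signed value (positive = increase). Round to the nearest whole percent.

+199%

RCF ∝ N², so the ratio is (34400/19900)² = (1.728643)² = 2.9882.
Change = 2.9882 − 1 = +1.9882 → +198.8%.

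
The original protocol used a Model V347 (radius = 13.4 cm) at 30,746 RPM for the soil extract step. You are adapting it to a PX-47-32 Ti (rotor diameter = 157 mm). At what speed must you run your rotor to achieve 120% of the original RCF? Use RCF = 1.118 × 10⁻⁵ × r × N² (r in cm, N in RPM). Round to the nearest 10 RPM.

≈ 44000 RPM

RCF_original = 1.118 × 10⁻⁵ × 13.4 × (30746)² = 1.118 × 10⁻⁵ × 13.4 × 945,316,516 ≈ 141,619.8 × g
Target RCF = 1.2 × 141,619.8 ≈ 169,943.8 × g
Your rotor: r = 157 mm / 2 = 78.5 mm = 7.85 cm
169,943.8 = 1.118 × 10⁻⁵ × 7.85 × N²
N² = 169,943.8 / (8.7763 × 10⁻⁵) = 1,936,394,608
N ≈ √1,936,394,608 ≈ 44,004.5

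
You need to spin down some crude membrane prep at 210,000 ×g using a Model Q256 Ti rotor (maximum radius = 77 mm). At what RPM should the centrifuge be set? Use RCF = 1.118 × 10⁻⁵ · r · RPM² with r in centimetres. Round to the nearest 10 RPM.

N ≈ 49390 RPM

r = 77 mm = 7.7 cm
RCF = 1.118 × 10⁻⁵ × r × N²
210,000 = 1.118 × 10⁻⁵ × 7.7 × N²
N² = 210,000 / (8.6086 × 10⁻⁵) = 2,439,421,044
N ≈ √2,439,421,044 ≈ 49,390.5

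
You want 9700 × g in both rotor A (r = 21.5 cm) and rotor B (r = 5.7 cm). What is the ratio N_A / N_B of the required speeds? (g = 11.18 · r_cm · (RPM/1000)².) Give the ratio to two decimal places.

At fixed RCF, N ∝ 1/√r, so N_A/N_B = √(r_B/r_A) = √(5.7/21.5) = √0.265116 = 0.5149.

0.51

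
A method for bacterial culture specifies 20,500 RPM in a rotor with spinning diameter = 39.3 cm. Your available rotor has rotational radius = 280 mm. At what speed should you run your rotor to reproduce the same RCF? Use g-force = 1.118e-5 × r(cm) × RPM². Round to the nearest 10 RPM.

≈ 17170 RPM

Original rotor: r = 39.3 / 2 = 19.65 cm
RCF = 1.118 × 10⁻⁵ × r × N²
RCF_original = 1.118 × 10⁻⁵ × 19.65 × (20500)² = 1.118 × 10⁻⁵ × 19.65 × 420,250,000 ≈ 92,323.5 × g
Your rotor: r = 280 mm = 28.0 cm
92,323.5 = 1.118 × 10⁻⁵ × 28 × N²
N² = 92,323.5 / (31.304 × 10⁻⁵) = 294,925,569
N ≈ √294,925,569 ≈ 17,173.4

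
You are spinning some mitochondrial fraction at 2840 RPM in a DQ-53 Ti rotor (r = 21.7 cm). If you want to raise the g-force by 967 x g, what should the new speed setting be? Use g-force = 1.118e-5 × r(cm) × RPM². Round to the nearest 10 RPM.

Current RCF = 1.118 × 10⁻⁵ × 21.7 × (2840)² = 1.118 × 10⁻⁵ × 21.7 × 8,065,600 ≈ 1,956.8 × g
Target RCF = 1,956.8 + 967 = 2,923.8 × g
N² = 2,923.8 / (24.2606 × 10⁻⁵) = 12,051,639
N ≈ √12,051,639 ≈ 3,471.5

N₂ ≈ 3470 RPM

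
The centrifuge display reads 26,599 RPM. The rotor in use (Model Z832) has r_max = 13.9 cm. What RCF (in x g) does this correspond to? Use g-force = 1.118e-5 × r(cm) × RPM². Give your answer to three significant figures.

RCF ≈ 110000 x g

RCF = 1.118 × 10⁻⁵ × 13.9 × (26599)² = 1.118 × 10⁻⁵ × 13.9 × 707,506,801 ≈ 109,948 × g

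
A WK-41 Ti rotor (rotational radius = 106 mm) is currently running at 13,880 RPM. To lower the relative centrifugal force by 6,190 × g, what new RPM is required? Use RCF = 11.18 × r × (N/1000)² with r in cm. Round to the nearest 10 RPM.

r = 106 mm = 10.6 cm
Current RCF = 11.18 × 10.6 × (13.88)² = 11.18 × 10.6 × 192.6544 ≈ 22,831.1 × g
Target RCF = 22,831.1 − 6,190 = 16,641.1 × g
(N/1000)² = 16,641.1 / 118.508 = 140.4217
N = 1000 × √140.4217 ≈ 11,850.0

11850 RPM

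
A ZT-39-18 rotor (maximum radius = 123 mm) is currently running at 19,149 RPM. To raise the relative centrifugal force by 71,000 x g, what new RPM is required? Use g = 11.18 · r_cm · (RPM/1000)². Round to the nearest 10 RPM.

r = 123 mm = 12.3 cm
Current RCF = 11.18 × 12.3 × (19.149)² = 11.18 × 12.3 × 366.684201 ≈ 50,424.2 × g
Target RCF = 50,424.2 + 71,000 = 121,424.2 × g
(N/1000)² = 121,424.2 / 137.514 = 882.9952
N = 1000 × √882.9952 ≈ 29,715.2

≈ 29720 RPM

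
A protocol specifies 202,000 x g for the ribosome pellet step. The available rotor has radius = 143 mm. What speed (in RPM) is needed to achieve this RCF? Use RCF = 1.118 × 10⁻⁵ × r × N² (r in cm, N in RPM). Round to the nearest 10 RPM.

35550 RPM

r = 143 mm = 14.3 cm
202,000 = 1.118 × 10⁻⁵ × 14.3 × N²
N² = 202,000 / (15.9874 × 10⁻⁵) = 1,263,495,002
N ≈ √1,263,495,002 ≈ 35,545.7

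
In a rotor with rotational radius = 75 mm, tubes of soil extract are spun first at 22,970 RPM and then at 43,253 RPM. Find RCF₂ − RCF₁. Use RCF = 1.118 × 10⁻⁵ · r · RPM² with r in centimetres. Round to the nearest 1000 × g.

r = 75 mm = 7.5 cm
RCF₁ = 1.118 × 10⁻⁵ × 7.5 × (22970)² = 1.118 × 10⁻⁵ × 7.5 × 527,620,900 ≈ 44,241 × g
RCF₂ = 1.118 × 10⁻⁵ × 7.5 × (43253)² = 1.118 × 10⁻⁵ × 7.5 × 1,870,822,009 ≈ 156,868.4 × g
Increase = 156,868.4 − 44,241 = 112,627.4

≈ 113000 x g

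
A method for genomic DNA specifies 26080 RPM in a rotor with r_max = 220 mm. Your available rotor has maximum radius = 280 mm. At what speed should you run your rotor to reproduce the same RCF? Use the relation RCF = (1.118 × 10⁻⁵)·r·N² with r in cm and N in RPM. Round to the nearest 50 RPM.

≈ 23100 RPM

Original rotor: r = 220 mm = 22.0 cm
RCF = 1.118 × 10⁻⁵ × r × N²
RCF_original = 1.118 × 10⁻⁵ × 22 × (26080)² = 1.118 × 10⁻⁵ × 22 × 680,166,400 ≈ 167,293.7 × g
Your rotor: r = 280 mm = 28.0 cm
167,293.7 = 1.118 × 10⁻⁵ × 28 × N²
N² = 167,293.7 / (31.304 × 10⁻⁵) = 534,416,369
N ≈ √534,416,369 ≈ 23,117.4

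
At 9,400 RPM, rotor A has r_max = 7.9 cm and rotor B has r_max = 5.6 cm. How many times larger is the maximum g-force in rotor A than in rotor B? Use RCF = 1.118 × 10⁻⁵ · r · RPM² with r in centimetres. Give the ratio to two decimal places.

At fixed N, RCF ∝ r, so RCF_A/RCF_B = r_A/r_B = 7.9 / 5.6 = 1.4107.

1.41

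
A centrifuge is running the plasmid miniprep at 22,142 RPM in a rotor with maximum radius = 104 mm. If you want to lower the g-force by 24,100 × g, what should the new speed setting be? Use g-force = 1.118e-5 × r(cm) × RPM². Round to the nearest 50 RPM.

≈ 16800 RPM

r = 104 mm = 10.4 cm
Current RCF = 1.118 × 10⁻⁵ × 10.4 × (22142)² = 1.118 × 10⁻⁵ × 10.4 × 490,268,164 ≈ 57,004.5 × g
Target RCF = 57,004.5 − 24,100 = 32,904.5 × g
N² = 32,904.5 / (11.6272 × 10⁻⁵) = 282,995,906
N ≈ √282,995,906 ≈ 16,822.5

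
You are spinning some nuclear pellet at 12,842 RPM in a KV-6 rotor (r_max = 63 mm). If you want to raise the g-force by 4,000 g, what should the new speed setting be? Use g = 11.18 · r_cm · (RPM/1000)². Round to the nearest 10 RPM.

14890 RPM

r = 63 mm = 6.3 cm
Current RCF = 11.18 × 6.3 × (12.842)² = 11.18 × 6.3 × 164.916964 ≈ 11,615.8 × g
Target RCF = 11,615.8 + 4,000 = 15,615.8 × g
(N/1000)² = 15,615.8 / 70.434 = 221.7083
N = 1000 × √221.7083 ≈ 14,889.9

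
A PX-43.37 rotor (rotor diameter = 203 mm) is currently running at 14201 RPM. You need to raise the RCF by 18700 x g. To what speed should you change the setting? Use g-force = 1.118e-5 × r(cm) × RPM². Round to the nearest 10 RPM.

N₂ ≈ 19140 RPM

r = 203 mm / 2 = 101.5 mm = 10.15 cm
Current RCF = 1.118 × 10⁻⁵ × 10.15 × (14201)² = 1.118 × 10⁻⁵ × 10.15 × 201,668,401 ≈ 22,884.7 × g
Target RCF = 22,884.7 + 18,700 = 41,584.7 × g
N² = 41,584.7 / (11.3477 × 10⁻⁵) = 366,459,282
N ≈ √366,459,282 ≈ 19,143.1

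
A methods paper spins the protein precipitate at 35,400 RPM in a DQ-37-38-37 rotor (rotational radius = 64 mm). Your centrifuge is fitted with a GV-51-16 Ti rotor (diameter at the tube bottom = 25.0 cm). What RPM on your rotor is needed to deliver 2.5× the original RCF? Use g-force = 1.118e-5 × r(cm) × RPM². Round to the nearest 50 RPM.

40050 RPM

Original rotor: r = 64 mm = 6.4 cm
RCF = 1.118 × 10⁻⁵ × r × N²
RCF_original = 1.118 × 10⁻⁵ × 6.4 × (35400)² = 1.118 × 10⁻⁵ × 6.4 × 1,253,160,000 ≈ 89,666.1 × g
Target RCF = 2.5 × 89,666.1 ≈ 224,165.2 × g
Your rotor: r = 25.0 / 2 = 12.5 cm
224,165.2 = 1.118 × 10⁻⁵ × 12.5 × N²
N² = 224,165.2 / (13.975 × 10⁻⁵) = 1,604,044,365
N ≈ √1,604,044,365 ≈ 40,050.5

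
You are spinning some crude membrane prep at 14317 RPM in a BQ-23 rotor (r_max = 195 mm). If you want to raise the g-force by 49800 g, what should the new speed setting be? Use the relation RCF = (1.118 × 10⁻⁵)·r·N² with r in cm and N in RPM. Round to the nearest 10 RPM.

r = 195 mm = 19.5 cm
Current RCF = 1.118 × 10⁻⁵ × 19.5 × (14317)² = 1.118 × 10⁻⁵ × 19.5 × 204,976,489 ≈ 44,686.9 × g
Target RCF = 44,686.9 + 49,800 = 94,486.9 × g
N² = 94,486.9 / (21.801 × 10⁻⁵) = 433,406,266
N ≈ √433,406,266 ≈ 20,818.4

20820 RPM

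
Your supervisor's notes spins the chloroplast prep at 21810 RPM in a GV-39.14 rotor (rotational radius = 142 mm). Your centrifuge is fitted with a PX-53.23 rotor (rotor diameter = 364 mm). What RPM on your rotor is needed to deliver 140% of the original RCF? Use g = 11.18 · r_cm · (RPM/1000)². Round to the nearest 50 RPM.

22800 RPM

Original rotor: r = 142 mm = 14.2 cm
RCF = 11.18 × r × (N/1000)²
RCF_original = 11.18 × 14.2 × (21.81)² = 11.18 × 14.2 × 475.6761 ≈ 75,516.4 × g
Target RCF = 1.4 × 75,516.4 ≈ 105,723 × g
Your rotor: r = 364 mm / 2 = 182 mm = 18.2 cm
105,723 = 11.18 × 18.2 × (N/1000)²
(N/1000)² = 105,723 / 203.476 = 519.5846
N = 1000 × √519.5846 ≈ 22,794.4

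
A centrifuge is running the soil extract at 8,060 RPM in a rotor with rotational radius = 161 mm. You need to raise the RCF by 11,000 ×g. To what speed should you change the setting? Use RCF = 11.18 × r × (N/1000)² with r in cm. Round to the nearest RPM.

r = 161 mm = 16.1 cm
Current RCF = 11.18 × 16.1 × (8.06)² = 11.18 × 16.1 × 64.9636 ≈ 11,693.3 × g
Target RCF = 11,693.3 + 11,000 = 22,693.3 × g
(N/1000)² = 22,693.3 / 179.998 = 126.0753
N = 1000 × √126.0753 ≈ 11,228.3

11228 RPM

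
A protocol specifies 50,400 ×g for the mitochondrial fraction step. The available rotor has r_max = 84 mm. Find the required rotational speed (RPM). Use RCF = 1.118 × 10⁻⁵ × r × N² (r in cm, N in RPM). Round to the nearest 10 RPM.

23170 RPM

r = 84 mm = 8.4 cm
50,400 = 1.118 × 10⁻⁵ × 8.4 × N²
N² = 50,400 / (9.3912 × 10⁻⁵) = 536,672,630
N ≈ √536,672,630 ≈ 23,166.2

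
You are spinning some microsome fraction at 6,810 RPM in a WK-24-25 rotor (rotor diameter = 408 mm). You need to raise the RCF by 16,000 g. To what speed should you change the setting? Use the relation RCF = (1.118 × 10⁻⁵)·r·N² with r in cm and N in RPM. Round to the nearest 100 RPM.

≈ 10800 RPM

r = 408 mm / 2 = 204 mm = 20.4 cm
Current RCF = 1.118 × 10⁻⁵ × 20.4 × (6810)² = 1.118 × 10⁻⁵ × 20.4 × 46,376,100 ≈ 10,577.1 × g
Target RCF = 10,577.1 + 16,000 = 26,577.1 × g
N² = 26,577.1 / (22.8072 × 10⁻⁵) = 116,529,429
N ≈ √116,529,429 ≈ 10,794.9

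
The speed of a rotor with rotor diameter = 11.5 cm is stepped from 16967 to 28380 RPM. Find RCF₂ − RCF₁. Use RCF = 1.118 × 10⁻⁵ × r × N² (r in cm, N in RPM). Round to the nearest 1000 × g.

≈ 33000 ×g

r = 11.5 / 2 = 5.75 cm
RCF₁ = 1.118 × 10⁻⁵ × 5.75 × (16967)² = 1.118 × 10⁻⁵ × 5.75 × 287,879,089 ≈ 18,506.3 × g
RCF₂ = 1.118 × 10⁻⁵ × 5.75 × (28380)² = 1.118 × 10⁻⁵ × 5.75 × 805,424,400 ≈ 51,776.7 × g
Increase = 51,776.7 − 18,506.3 = 33,270.4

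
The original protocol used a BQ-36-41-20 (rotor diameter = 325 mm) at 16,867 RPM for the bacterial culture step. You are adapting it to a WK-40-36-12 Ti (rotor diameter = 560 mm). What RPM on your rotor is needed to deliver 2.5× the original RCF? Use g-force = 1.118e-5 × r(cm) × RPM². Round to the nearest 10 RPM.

≈ 20320 RPM

Original rotor: r = 325 mm / 2 = 162.5 mm = 16.25 cm
RCF_original = 1.118 × 10⁻⁵ × 16.25 × (16867)² = 1.118 × 10⁻⁵ × 16.25 × 284,495,689 ≈ 51,685.8 × g
Target RCF = 2.5 × 51,685.8 ≈ 129,214.5 × g
Your rotor: r = 560 mm / 2 = 280 mm = 28 cm
129,214.5 = 1.118 × 10⁻⁵ × 28 × N²
N² = 129,214.5 / (31.304 × 10⁻⁵) = 412,773,128
N ≈ √412,773,128 ≈ 20,316.8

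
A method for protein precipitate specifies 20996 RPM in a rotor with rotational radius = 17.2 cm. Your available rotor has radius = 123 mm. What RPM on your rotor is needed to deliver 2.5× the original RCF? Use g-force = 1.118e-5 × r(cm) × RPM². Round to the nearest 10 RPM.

RCF_original = 1.118 × 10⁻⁵ × 17.2 × (20996)² = 1.118 × 10⁻⁵ × 17.2 × 440,832,016 ≈ 84,770.2 × g
Target RCF = 2.5 × 84,770.2 ≈ 211,925.5 × g
Your rotor: r = 123 mm = 12.3 cm
211,925.5 = 1.118 × 10⁻⁵ × 12.3 × N²
N² = 211,925.5 / (13.7514 × 10⁻⁵) = 1,541,119,450
N ≈ √1,541,119,450 ≈ 39,257.1

≈ 39260 RPM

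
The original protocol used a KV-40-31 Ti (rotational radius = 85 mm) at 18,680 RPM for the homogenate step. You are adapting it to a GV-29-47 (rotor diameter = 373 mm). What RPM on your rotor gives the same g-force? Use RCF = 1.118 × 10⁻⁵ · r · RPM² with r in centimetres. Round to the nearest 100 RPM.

Original rotor: r = 85 mm = 8.5 cm
RCF = 1.118 × 10⁻⁵ × r × N²
RCF_original = 1.118 × 10⁻⁵ × 8.5 × (18680)² = 1.118 × 10⁻⁵ × 8.5 × 348,942,400 ≈ 33,160 × g
Your rotor: r = 373 mm / 2 = 186.5 mm = 18.65 cm
33,160 = 1.118 × 10⁻⁵ × 18.65 × N²
N² = 33,160 / (20.8507 × 10⁻⁵) = 159,035,428
N ≈ √159,035,428 ≈ 12,610.9

12600 RPM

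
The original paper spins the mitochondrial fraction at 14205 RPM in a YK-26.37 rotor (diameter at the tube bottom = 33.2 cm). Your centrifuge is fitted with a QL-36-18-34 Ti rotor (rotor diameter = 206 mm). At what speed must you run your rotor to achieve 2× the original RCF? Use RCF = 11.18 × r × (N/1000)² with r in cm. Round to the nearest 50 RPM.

Original rotor: r = 33.2 / 2 = 16.6 cm
RCF_original = 11.18 × 16.6 × (14.205)² = 11.18 × 16.6 × 201.782025 ≈ 37,448.3 × g
Target RCF = 2 × 37,448.3 ≈ 74,896.6 × g
Your rotor: r = 206 mm / 2 = 103 mm = 10.3 cm
74,896.6 = 11.18 × 10.3 × (N/1000)²
(N/1000)² = 74,896.6 / 115.154 = 650.4038
N = 1000 × √650.4038 ≈ 25,503.0

≈ 25500 RPM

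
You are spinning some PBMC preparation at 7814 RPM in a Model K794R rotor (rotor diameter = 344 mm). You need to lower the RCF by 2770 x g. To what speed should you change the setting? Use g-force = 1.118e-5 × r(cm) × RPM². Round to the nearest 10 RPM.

6830 RPM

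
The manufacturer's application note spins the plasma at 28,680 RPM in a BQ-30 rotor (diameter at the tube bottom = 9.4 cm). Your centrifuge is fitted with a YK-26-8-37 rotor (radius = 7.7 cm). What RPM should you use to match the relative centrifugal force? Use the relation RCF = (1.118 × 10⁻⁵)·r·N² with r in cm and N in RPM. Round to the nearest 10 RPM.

Original rotor: r = 9.4 / 2 = 4.7 cm
RCF_original = 1.118 × 10⁻⁵ × 4.7 × (28680)² = 1.118 × 10⁻⁵ × 4.7 × 822,542,400 ≈ 43,221.3 × g
43,221.3 = 1.118 × 10⁻⁵ × 7.7 × N²
N² = 43,221.3 / (8.6086 × 10⁻⁵) = 502,071,185
N ≈ √502,071,185 ≈ 22,406.9

≈ 22410 RPM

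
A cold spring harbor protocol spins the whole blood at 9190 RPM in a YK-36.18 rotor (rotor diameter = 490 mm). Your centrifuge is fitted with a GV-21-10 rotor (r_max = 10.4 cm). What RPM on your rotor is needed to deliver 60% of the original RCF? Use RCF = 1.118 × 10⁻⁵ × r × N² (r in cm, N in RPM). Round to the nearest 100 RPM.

Original rotor: r = 490 mm / 2 = 245 mm = 24.5 cm
RCF_original = 1.118 × 10⁻⁵ × 24.5 × (9190)² = 1.118 × 10⁻⁵ × 24.5 × 84,456,100 ≈ 23,133.4 × g
Target RCF = 0.6 × 23,133.4 ≈ 13,880 × g
13,880 = 1.118 × 10⁻⁵ × 10.4 × N²
N² = 13,880 / (11.6272 × 10⁻⁵) = 119,375,258
N ≈ √119,375,258 ≈ 10,925.9

10900 RPM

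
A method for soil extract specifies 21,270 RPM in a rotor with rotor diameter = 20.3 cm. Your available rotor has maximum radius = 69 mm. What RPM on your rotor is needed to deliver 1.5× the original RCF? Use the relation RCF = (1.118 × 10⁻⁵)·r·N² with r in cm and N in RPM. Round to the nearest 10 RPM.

Original rotor: r = 20.3 / 2 = 10.15 cm
RCF_original = 1.118 × 10⁻⁵ × 10.15 × (21270)² = 1.118 × 10⁻⁵ × 10.15 × 452,412,900 ≈ 51,338.5 × g
Target RCF = 1.5 × 51,338.5 ≈ 77,007.8 × g
Your rotor: r = 69 mm = 6.9 cm
77,007.8 = 1.118 × 10⁻⁵ × 6.9 × N²
N² = 77,007.8 / (7.7142 × 10⁻⁵) = 998,260,351
N ≈ √998,260,351 ≈ 31,595.3

≈ 31600 RPM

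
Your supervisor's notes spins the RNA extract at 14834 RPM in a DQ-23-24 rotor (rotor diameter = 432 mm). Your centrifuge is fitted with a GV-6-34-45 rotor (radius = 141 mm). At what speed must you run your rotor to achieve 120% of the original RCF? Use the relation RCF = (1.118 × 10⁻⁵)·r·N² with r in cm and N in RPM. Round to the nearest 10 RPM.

≈ 20110 RPM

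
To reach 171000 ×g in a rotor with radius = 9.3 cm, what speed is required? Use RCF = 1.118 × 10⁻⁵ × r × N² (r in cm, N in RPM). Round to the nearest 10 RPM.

40550 RPM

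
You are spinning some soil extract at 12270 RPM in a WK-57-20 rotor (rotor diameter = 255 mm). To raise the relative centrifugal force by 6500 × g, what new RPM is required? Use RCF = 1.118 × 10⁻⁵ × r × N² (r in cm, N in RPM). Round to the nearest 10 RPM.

≈ 14010 RPM

r = 255 mm / 2 = 127.5 mm = 12.75 cm
Current RCF = 1.118 × 10⁻⁵ × 12.75 × (12270)² = 1.118 × 10⁻⁵ × 12.75 × 150,552,900 ≈ 21,460.6 × g
Target RCF = 21,460.6 + 6,500 = 27,960.6 × g
N² = 27,960.6 / (14.2545 × 10⁻⁵) = 196,152,794
N ≈ √196,152,794 ≈ 14,005.5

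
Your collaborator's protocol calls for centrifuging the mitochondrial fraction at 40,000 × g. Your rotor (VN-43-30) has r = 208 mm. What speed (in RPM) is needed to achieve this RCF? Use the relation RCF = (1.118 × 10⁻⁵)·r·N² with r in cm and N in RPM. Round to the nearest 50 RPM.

13100 RPM

r = 208 mm = 20.8 cm
40,000 = 1.118 × 10⁻⁵ × 20.8 × N²
N² = 40,000 / (23.2544 × 10⁻⁵) = 172,010,458
N ≈ √172,010,458 ≈ 13,115.3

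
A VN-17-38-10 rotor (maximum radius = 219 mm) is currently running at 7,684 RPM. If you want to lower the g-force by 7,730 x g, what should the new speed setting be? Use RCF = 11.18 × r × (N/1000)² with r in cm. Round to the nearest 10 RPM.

5240 RPM

r = 219 mm = 21.9 cm
Current RCF = 11.18 × 21.9 × (7.684)² = 11.18 × 21.9 × 59.043856 ≈ 14,456.4 × g
Target RCF = 14,456.4 − 7,730 = 6,726.4 × g
(N/1000)² = 6,726.4 / 244.842 = 27.47241
N = 1000 × √27.47241 ≈ 5,241.4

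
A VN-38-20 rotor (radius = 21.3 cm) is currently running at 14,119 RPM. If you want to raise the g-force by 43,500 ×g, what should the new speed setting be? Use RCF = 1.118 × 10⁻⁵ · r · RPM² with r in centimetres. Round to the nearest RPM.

N₂ ≈ 19545 RPM

Current RCF = 1.118 × 10⁻⁵ × 21.3 × (14119)² = 1.118 × 10⁻⁵ × 21.3 × 199,346,161 ≈ 47,471.1 × g
Target RCF = 47,471.1 + 43,500 = 90,971.1 × g
N² = 90,971.1 / (23.8134 × 10⁻⁵) = 382,016,428
N ≈ √382,016,428 ≈ 19,545.2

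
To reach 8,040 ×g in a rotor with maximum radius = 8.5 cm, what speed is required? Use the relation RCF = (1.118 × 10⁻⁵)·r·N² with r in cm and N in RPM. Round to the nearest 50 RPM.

N ≈ 9200 RPM

8,040 = 1.118 × 10⁻⁵ × 8.5 × N²
N² = 8,040 / (9.503 × 10⁻⁵) = 84,604,862
N ≈ √84,604,862 ≈ 9,198.1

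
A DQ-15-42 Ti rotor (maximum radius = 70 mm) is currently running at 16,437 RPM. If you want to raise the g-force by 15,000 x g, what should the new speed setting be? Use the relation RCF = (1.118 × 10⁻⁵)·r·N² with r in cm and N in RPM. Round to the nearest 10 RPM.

r = 70 mm = 7.0 cm
Current RCF = 1.118 × 10⁻⁵ × 7 × (16437)² = 1.118 × 10⁻⁵ × 7 × 270,174,969 ≈ 21,143.9 × g
Target RCF = 21,143.9 + 15,000 = 36,143.9 × g
N² = 36,143.9 / (7.826 × 10⁻⁵) = 461,843,854
N ≈ √461,843,854 ≈ 21,490.6

21490 RPM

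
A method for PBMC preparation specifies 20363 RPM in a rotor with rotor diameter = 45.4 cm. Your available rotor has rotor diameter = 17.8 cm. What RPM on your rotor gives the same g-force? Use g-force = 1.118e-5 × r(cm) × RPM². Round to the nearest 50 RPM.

Original rotor: r = 45.4 / 2 = 22.7 cm
RCF_original = 1.118 × 10⁻⁵ × 22.7 × (20363)² = 1.118 × 10⁻⁵ × 22.7 × 414,651,769 ≈ 105,232.8 × g
Your rotor: r = 17.8 / 2 = 8.9 cm
105,232.8 = 1.118 × 10⁻⁵ × 8.9 × N²
N² = 105,232.8 / (9.9502 × 10⁻⁵) = 1,057,594,822
N ≈ √1,057,594,822 ≈ 32,520.7

≈ 32500 RPM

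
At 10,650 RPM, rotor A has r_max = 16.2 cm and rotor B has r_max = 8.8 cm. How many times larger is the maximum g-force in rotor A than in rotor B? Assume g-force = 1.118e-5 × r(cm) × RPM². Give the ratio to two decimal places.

At fixed N, RCF ∝ r, so RCF_A/RCF_B = r_A/r_B = 16.2 / 8.8 = 1.8409.

1.84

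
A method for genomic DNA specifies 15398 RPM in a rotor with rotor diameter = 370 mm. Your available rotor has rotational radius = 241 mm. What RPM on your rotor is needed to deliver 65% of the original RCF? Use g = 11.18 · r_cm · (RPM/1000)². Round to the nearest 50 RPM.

Original rotor: r = 370 mm / 2 = 185 mm = 18.5 cm
RCF_original = 11.18 × 18.5 × (15.398)² = 11.18 × 18.5 × 237.098404 ≈ 49,039.1 × g
Target RCF = 0.65 × 49,039.1 ≈ 31,875.4 × g
Your rotor: r = 241 mm = 24.1 cm
31,875.4 = 11.18 × 24.1 × (N/1000)²
(N/1000)² = 31,875.4 / 269.438 = 118.3033
N = 1000 × √118.3033 ≈ 10,876.7

10900 RPM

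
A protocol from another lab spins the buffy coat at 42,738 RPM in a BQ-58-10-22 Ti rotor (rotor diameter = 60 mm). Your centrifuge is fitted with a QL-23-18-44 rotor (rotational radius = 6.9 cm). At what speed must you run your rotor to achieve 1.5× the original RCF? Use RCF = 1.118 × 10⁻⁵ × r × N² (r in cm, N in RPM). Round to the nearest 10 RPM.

34510 RPM

Original rotor: r = 60 mm / 2 = 30 mm = 3 cm
RCF_original = 1.118 × 10⁻⁵ × 3 × (42738)² = 1.118 × 10⁻⁵ × 3 × 1,826,536,644 ≈ 61,262 × g
Target RCF = 1.5 × 61,262 ≈ 91,893 × g
91,893 = 1.118 × 10⁻⁵ × 6.9 × N²
N² = 91,893 / (7.7142 × 10⁻⁵) = 1,191,218,791
N ≈ √1,191,218,791 ≈ 34,514.0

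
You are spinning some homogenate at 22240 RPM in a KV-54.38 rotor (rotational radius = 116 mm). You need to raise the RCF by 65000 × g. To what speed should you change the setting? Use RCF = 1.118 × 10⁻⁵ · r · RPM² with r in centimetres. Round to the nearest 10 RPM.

r = 116 mm = 11.6 cm
Current RCF = 1.118 × 10⁻⁵ × 11.6 × (22240)² = 1.118 × 10⁻⁵ × 11.6 × 494,617,600 ≈ 64,146 × g
Target RCF = 64,146 + 65,000 = 129,146 × g
N² = 129,146 / (12.9688 × 10⁻⁵) = 995,820,739
N ≈ √995,820,739 ≈ 31,556.6

N₂ ≈ 31560 RPM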